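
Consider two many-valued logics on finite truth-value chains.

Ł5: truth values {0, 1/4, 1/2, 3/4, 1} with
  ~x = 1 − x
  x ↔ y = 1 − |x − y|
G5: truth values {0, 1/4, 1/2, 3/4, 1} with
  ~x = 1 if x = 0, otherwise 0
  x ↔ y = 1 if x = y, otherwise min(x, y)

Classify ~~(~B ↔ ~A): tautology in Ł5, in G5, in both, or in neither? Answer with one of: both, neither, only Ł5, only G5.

In Ł5: at A = 0, B = 1/4 the value is 3/4 — not a tautology.
In G5: at A = 0, B = 1/4 the value is 0 — not a tautology.

neither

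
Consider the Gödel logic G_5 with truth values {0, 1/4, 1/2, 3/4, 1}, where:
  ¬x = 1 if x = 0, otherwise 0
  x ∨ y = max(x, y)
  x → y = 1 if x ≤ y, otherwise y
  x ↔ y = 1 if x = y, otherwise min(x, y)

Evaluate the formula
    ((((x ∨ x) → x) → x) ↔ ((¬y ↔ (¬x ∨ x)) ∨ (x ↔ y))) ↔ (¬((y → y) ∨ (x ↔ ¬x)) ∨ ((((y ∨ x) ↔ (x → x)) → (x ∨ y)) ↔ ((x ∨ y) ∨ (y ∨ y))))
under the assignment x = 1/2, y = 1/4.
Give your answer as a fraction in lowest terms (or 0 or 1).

1/4

x ∨ x = 1/2 ∨ 1/2 = 1/2
(x ∨ x) → x = 1/2 → 1/2 = 1
((x ∨ x) → x) → x = 1 → 1/2 = 1/2
¬y = ¬1/4 = 0
¬x = ¬1/2 = 0
¬x ∨ x = 0 ∨ 1/2 = 1/2
¬y ↔ (¬x ∨ x) = 0 ↔ 1/2 = 0
x ↔ y = 1/2 ↔ 1/4 = 1/4
(¬y ↔ (¬x ∨ x)) ∨ (x ↔ y) = 0 ∨ 1/4 = 1/4
(((x ∨ x) → x) → x) ↔ ((¬y ↔ (¬x ∨ x)) ∨ (x ↔ y)) = 1/2 ↔ 1/4 = 1/4
y → y = 1/4 → 1/4 = 1
¬x = ¬1/2 = 0
x ↔ ¬x = 1/2 ↔ 0 = 0
(y → y) ∨ (x ↔ ¬x) = 1 ∨ 0 = 1
¬((y → y) ∨ (x ↔ ¬x)) = ¬1 = 0
y ∨ x = 1/4 ∨ 1/2 = 1/2
x → x = 1/2 → 1/2 = 1
(y ∨ x) ↔ (x → x) = 1/2 ↔ 1 = 1/2
x ∨ y = 1/2 ∨ 1/4 = 1/2
((y ∨ x) ↔ (x → x)) → (x ∨ y) = 1/2 → 1/2 = 1
x ∨ y = 1/2 ∨ 1/4 = 1/2
y ∨ y = 1/4 ∨ 1/4 = 1/4
(x ∨ y) ∨ (y ∨ y) = 1/2 ∨ 1/4 = 1/2
(((y ∨ x) ↔ (x → x)) → (x ∨ y)) ↔ ((x ∨ y) ∨ (y ∨ y)) = 1 ↔ 1/2 = 1/2
¬((y → y) ∨ (x ↔ ¬x)) ∨ ((((y ∨ x) ↔ (x → x)) → (x ∨ y)) ↔ ((x ∨ y) ∨ (y ∨ y))) = 0 ∨ 1/2 = 1/2
((((x ∨ x) → x) → x) ↔ ((¬y ↔ (¬x ∨ x)) ∨ (x ↔ y))) ↔ (¬((y → y) ∨ (x ↔ ¬x)) ∨ ((((y ∨ x) ↔ (x → x)) → (x ∨ y)) ↔ ((x ∨ y) ∨ (y ∨ y)))) = 1/4 ↔ 1/2 = 1/4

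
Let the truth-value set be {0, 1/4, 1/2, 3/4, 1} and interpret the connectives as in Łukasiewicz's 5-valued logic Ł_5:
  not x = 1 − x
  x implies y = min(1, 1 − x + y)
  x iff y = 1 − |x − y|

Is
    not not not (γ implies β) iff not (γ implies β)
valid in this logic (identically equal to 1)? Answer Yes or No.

At β = 1/4, γ = 0, for instance:
γ implies β = 0 implies 1/4 = 1
not (γ implies β) = not 1 = 0
not not (γ implies β) = not 0 = 1
not not not (γ implies β) = not 1 = 0
not not not (γ implies β) iff not (γ implies β) = 0 iff 0 = 1
and checking the remaining 24 assignments likewise gives ≥ 1 in every case.

Yes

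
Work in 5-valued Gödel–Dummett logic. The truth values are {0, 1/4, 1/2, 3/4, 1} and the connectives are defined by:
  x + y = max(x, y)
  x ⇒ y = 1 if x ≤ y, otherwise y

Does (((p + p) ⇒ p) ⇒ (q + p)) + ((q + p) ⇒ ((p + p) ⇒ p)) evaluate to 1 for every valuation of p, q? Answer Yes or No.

Yes

At p = 1/2, q = 1/4, for instance:
p + p = 1/2 + 1/2 = 1/2
(p + p) ⇒ p = 1/2 ⇒ 1/2 = 1
q + p = 1/4 + 1/2 = 1/2
((p + p) ⇒ p) ⇒ (q + p) = 1 ⇒ 1/2 = 1/2
(q + p) ⇒ ((p + p) ⇒ p) = 1/2 ⇒ 1 = 1
(((p + p) ⇒ p) ⇒ (q + p)) + ((q + p) ⇒ ((p + p) ⇒ p)) = 1/2 + 1 = 1
and checking the remaining 24 assignments likewise gives ≥ 1 in every case.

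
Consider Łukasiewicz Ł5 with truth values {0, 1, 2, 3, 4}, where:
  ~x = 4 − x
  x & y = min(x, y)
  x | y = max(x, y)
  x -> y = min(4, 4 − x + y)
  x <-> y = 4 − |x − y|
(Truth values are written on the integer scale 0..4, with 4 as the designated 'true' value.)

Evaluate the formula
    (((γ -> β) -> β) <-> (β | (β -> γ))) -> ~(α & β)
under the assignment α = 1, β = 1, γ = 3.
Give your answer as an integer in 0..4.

4

γ -> β = 3 -> 1 = 2
(γ -> β) -> β = 2 -> 1 = 3
β -> γ = 1 -> 3 = 4
β | (β -> γ) = 1 | 4 = 4
((γ -> β) -> β) <-> (β | (β -> γ)) = 3 <-> 4 = 3
α & β = 1 & 1 = 1
~(α & β) = ~1 = 3
(((γ -> β) -> β) <-> (β | (β -> γ))) -> ~(α & β) = 3 -> 3 = 4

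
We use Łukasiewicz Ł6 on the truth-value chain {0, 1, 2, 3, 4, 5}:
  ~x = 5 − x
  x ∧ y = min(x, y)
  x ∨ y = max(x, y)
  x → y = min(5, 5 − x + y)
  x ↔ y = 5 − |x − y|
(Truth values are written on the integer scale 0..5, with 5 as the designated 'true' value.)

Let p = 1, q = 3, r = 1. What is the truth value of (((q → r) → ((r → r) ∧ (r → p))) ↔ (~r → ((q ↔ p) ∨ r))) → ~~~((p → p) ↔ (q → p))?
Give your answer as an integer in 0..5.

q → r = 3 → 1 = 3
r → r = 1 → 1 = 5
r → p = 1 → 1 = 5
(r → r) ∧ (r → p) = 5 ∧ 5 = 5
(q → r) → ((r → r) ∧ (r → p)) = 3 → 5 = 5
~r = ~1 = 4
q ↔ p = 3 ↔ 1 = 3
(q ↔ p) ∨ r = 3 ∨ 1 = 3
~r → ((q ↔ p) ∨ r) = 4 → 3 = 4
((q → r) → ((r → r) ∧ (r → p))) ↔ (~r → ((q ↔ p) ∨ r)) = 5 ↔ 4 = 4
p → p = 1 → 1 = 5
q → p = 3 → 1 = 3
(p → p) ↔ (q → p) = 5 ↔ 3 = 3
~((p → p) ↔ (q → p)) = ~3 = 2
~~((p → p) ↔ (q → p)) = ~2 = 3
~~~((p → p) ↔ (q → p)) = ~3 = 2
(((q → r) → ((r → r) ∧ (r → p))) ↔ (~r → ((q ↔ p) ∨ r))) → ~~~((p → p) ↔ (q → p)) = 4 → 2 = 3

3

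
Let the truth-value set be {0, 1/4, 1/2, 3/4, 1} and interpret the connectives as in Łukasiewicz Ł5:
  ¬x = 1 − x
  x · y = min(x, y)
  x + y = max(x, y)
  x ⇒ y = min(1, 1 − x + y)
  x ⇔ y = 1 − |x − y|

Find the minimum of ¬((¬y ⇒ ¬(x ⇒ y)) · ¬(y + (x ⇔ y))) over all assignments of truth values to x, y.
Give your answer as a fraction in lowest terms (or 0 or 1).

0

Take x = 1, y = 0:
¬y = ¬0 = 1
x ⇒ y = 1 ⇒ 0 = 0
¬(x ⇒ y) = ¬0 = 1
¬y ⇒ ¬(x ⇒ y) = 1 ⇒ 1 = 1
x ⇔ y = 1 ⇔ 0 = 0
y + (x ⇔ y) = 0 + 0 = 0
¬(y + (x ⇔ y)) = ¬0 = 1
(¬y ⇒ ¬(x ⇒ y)) · ¬(y + (x ⇔ y)) = 1 · 1 = 1
¬((¬y ⇒ ¬(x ⇒ y)) · ¬(y + (x ⇔ y))) = ¬1 = 0
No assignment yields a value below 0, so this is the minimum.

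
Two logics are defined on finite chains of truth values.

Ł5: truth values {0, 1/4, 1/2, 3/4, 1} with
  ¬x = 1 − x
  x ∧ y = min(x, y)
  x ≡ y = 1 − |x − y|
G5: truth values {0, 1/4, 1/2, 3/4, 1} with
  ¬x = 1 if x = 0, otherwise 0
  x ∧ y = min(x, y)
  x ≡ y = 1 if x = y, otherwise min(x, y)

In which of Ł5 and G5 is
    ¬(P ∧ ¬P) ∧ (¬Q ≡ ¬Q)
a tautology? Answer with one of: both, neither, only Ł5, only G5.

only G5

In Ł5: at P = 1/4, Q = 0 the value is 3/4 — not a tautology.
In G5: every assignment gives 1 — tautology.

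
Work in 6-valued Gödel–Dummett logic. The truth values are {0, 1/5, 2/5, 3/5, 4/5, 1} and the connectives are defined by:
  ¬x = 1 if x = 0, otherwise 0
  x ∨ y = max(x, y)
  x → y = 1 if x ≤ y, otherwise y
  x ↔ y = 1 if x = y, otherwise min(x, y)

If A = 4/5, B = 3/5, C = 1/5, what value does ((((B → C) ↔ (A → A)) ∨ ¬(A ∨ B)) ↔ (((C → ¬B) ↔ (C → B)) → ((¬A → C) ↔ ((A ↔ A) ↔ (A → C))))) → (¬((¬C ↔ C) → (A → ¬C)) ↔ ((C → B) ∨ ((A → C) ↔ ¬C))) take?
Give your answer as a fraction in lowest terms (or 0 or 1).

0

B → C = 3/5 → 1/5 = 1/5
A → A = 4/5 → 4/5 = 1
(B → C) ↔ (A → A) = 1/5 ↔ 1 = 1/5
A ∨ B = 4/5 ∨ 3/5 = 4/5
¬(A ∨ B) = ¬4/5 = 0
((B → C) ↔ (A → A)) ∨ ¬(A ∨ B) = 1/5 ∨ 0 = 1/5
¬B = ¬3/5 = 0
C → ¬B = 1/5 → 0 = 0
C → B = 1/5 → 3/5 = 1
(C → ¬B) ↔ (C → B) = 0 ↔ 1 = 0
¬A = ¬4/5 = 0
¬A → C = 0 → 1/5 = 1
A ↔ A = 4/5 ↔ 4/5 = 1
A → C = 4/5 → 1/5 = 1/5
(A ↔ A) ↔ (A → C) = 1 ↔ 1/5 = 1/5
(¬A → C) ↔ ((A ↔ A) ↔ (A → C)) = 1 ↔ 1/5 = 1/5
((C → ¬B) ↔ (C → B)) → ((¬A → C) ↔ ((A ↔ A) ↔ (A → C))) = 0 → 1/5 = 1
(((B → C) ↔ (A → A)) ∨ ¬(A ∨ B)) ↔ (((C → ¬B) ↔ (C → B)) → ((¬A → C) ↔ ((A ↔ A) ↔ (A → C)))) = 1/5 ↔ 1 = 1/5
¬C = ¬1/5 = 0
¬C ↔ C = 0 ↔ 1/5 = 0
¬C = ¬1/5 = 0
A → ¬C = 4/5 → 0 = 0
(¬C ↔ C) → (A → ¬C) = 0 → 0 = 1
¬((¬C ↔ C) → (A → ¬C)) = ¬1 = 0
C → B = 1/5 → 3/5 = 1
A → C = 4/5 → 1/5 = 1/5
¬C = ¬1/5 = 0
(A → C) ↔ ¬C = 1/5 ↔ 0 = 0
(C → B) ∨ ((A → C) ↔ ¬C) = 1 ∨ 0 = 1
¬((¬C ↔ C) → (A → ¬C)) ↔ ((C → B) ∨ ((A → C) ↔ ¬C)) = 0 ↔ 1 = 0
((((B → C) ↔ (A → A)) ∨ ¬(A ∨ B)) ↔ (((C → ¬B) ↔ (C → B)) → ((¬A → C) ↔ ((A ↔ A) ↔ (A → C))))) → (¬((¬C ↔ C) → (A → ¬C)) ↔ ((C → B) ∨ ((A → C) ↔ ¬C))) = 1/5 → 0 = 0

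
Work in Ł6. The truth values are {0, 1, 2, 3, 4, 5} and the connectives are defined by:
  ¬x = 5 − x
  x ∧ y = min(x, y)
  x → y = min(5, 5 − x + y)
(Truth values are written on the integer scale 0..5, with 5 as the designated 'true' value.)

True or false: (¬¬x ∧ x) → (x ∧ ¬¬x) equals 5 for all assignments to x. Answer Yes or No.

Yes

x = 0 ↦ 5
x = 1 ↦ 5
x = 2 ↦ 5
x = 3 ↦ 5
x = 4 ↦ 5
x = 5 ↦ 5
Every assignment gives a value ≥ 5.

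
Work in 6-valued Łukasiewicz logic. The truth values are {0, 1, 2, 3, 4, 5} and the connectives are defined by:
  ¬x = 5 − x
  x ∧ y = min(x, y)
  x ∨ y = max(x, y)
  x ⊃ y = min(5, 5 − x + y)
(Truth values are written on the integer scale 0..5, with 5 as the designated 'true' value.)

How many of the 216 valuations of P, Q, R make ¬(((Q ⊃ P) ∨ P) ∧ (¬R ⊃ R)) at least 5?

41

value 5: 41 assignments (counts)
value 4: 10 assignments
value 3: 45 assignments
value 2: 16 assignments
value 1: 41 assignments
value 0: 63 assignments
So 41 of the 216 assignments meet the threshold.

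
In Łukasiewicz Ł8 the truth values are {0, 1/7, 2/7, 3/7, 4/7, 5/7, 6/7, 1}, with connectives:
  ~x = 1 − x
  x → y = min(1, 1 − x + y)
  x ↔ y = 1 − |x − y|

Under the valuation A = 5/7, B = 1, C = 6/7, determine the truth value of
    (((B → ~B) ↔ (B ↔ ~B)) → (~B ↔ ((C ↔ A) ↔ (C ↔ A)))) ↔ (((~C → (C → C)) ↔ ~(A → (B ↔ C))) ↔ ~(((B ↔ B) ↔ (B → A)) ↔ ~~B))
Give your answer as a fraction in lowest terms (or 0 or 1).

~B = ~1 = 0
B → ~B = 1 → 0 = 0
~B = ~1 = 0
B ↔ ~B = 1 ↔ 0 = 0
(B → ~B) ↔ (B ↔ ~B) = 0 ↔ 0 = 1
~B = ~1 = 0
C ↔ A = 6/7 ↔ 5/7 = 6/7
C ↔ A = 6/7 ↔ 5/7 = 6/7
(C ↔ A) ↔ (C ↔ A) = 6/7 ↔ 6/7 = 1
~B ↔ ((C ↔ A) ↔ (C ↔ A)) = 0 ↔ 1 = 0
((B → ~B) ↔ (B ↔ ~B)) → (~B ↔ ((C ↔ A) ↔ (C ↔ A))) = 1 → 0 = 0
~C = ~6/7 = 1/7
C → C = 6/7 → 6/7 = 1
~C → (C → C) = 1/7 → 1 = 1
B ↔ C = 1 ↔ 6/7 = 6/7
A → (B ↔ C) = 5/7 → 6/7 = 1
~(A → (B ↔ C)) = ~1 = 0
(~C → (C → C)) ↔ ~(A → (B ↔ C)) = 1 ↔ 0 = 0
B ↔ B = 1 ↔ 1 = 1
B → A = 1 → 5/7 = 5/7
(B ↔ B) ↔ (B → A) = 1 ↔ 5/7 = 5/7
~B = ~1 = 0
~~B = ~0 = 1
((B ↔ B) ↔ (B → A)) ↔ ~~B = 5/7 ↔ 1 = 5/7
~(((B ↔ B) ↔ (B → A)) ↔ ~~B) = ~5/7 = 2/7
((~C → (C → C)) ↔ ~(A → (B ↔ C))) ↔ ~(((B ↔ B) ↔ (B → A)) ↔ ~~B) = 0 ↔ 2/7 = 5/7
(((B → ~B) ↔ (B ↔ ~B)) → (~B ↔ ((C ↔ A) ↔ (C ↔ A)))) ↔ (((~C → (C → C)) ↔ ~(A → (B ↔ C))) ↔ ~(((B ↔ B) ↔ (B → A)) ↔ ~~B)) = 0 ↔ 5/7 = 2/7

2/7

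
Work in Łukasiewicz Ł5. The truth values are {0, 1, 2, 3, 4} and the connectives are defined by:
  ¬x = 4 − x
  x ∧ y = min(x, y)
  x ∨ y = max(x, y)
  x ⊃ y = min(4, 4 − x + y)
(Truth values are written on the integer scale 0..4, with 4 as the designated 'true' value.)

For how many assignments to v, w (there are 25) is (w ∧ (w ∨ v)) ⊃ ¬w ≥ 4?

value 4: 15 assignments (counts)
value 2: 5 assignments
value 0: 5 assignments
So 15 of the 25 assignments meet the threshold.

15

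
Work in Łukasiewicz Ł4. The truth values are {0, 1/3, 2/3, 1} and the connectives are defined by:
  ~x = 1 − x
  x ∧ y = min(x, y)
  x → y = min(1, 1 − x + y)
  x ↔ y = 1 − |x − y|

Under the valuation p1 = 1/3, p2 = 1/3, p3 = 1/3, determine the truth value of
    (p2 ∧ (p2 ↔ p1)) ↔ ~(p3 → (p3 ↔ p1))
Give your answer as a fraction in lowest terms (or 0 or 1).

p2 ↔ p1 = 1/3 ↔ 1/3 = 1
p2 ∧ (p2 ↔ p1) = 1/3 ∧ 1 = 1/3
p3 ↔ p1 = 1/3 ↔ 1/3 = 1
p3 → (p3 ↔ p1) = 1/3 → 1 = 1
~(p3 → (p3 ↔ p1)) = ~1 = 0
(p2 ∧ (p2 ↔ p1)) ↔ ~(p3 → (p3 ↔ p1)) = 1/3 ↔ 0 = 2/3

2/3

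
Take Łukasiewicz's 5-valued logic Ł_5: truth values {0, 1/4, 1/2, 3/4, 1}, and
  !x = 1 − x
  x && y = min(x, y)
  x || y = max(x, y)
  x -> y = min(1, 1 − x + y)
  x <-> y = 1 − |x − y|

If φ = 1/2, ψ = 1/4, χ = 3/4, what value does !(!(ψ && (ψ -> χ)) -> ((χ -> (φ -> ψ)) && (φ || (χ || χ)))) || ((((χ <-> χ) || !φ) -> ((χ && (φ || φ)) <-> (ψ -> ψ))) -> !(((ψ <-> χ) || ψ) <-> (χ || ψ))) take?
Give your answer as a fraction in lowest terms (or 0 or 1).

ψ -> χ = 1/4 -> 3/4 = 1
ψ && (ψ -> χ) = 1/4 && 1 = 1/4
!(ψ && (ψ -> χ)) = !1/4 = 3/4
φ -> ψ = 1/2 -> 1/4 = 3/4
χ -> (φ -> ψ) = 3/4 -> 3/4 = 1
χ || χ = 3/4 || 3/4 = 3/4
φ || (χ || χ) = 1/2 || 3/4 = 3/4
(χ -> (φ -> ψ)) && (φ || (χ || χ)) = 1 && 3/4 = 3/4
!(ψ && (ψ -> χ)) -> ((χ -> (φ -> ψ)) && (φ || (χ || χ))) = 3/4 -> 3/4 = 1
!(!(ψ && (ψ -> χ)) -> ((χ -> (φ -> ψ)) && (φ || (χ || χ)))) = !1 = 0
χ <-> χ = 3/4 <-> 3/4 = 1
!φ = !1/2 = 1/2
(χ <-> χ) || !φ = 1 || 1/2 = 1
φ || φ = 1/2 || 1/2 = 1/2
χ && (φ || φ) = 3/4 && 1/2 = 1/2
ψ -> ψ = 1/4 -> 1/4 = 1
(χ && (φ || φ)) <-> (ψ -> ψ) = 1/2 <-> 1 = 1/2
((χ <-> χ) || !φ) -> ((χ && (φ || φ)) <-> (ψ -> ψ)) = 1 -> 1/2 = 1/2
ψ <-> χ = 1/4 <-> 3/4 = 1/2
(ψ <-> χ) || ψ = 1/2 || 1/4 = 1/2
χ || ψ = 3/4 || 1/4 = 3/4
((ψ <-> χ) || ψ) <-> (χ || ψ) = 1/2 <-> 3/4 = 3/4
!(((ψ <-> χ) || ψ) <-> (χ || ψ)) = !3/4 = 1/4
(((χ <-> χ) || !φ) -> ((χ && (φ || φ)) <-> (ψ -> ψ))) -> !(((ψ <-> χ) || ψ) <-> (χ || ψ)) = 1/2 -> 1/4 = 3/4
!(!(ψ && (ψ -> χ)) -> ((χ -> (φ -> ψ)) && (φ || (χ || χ)))) || ((((χ <-> χ) || !φ) -> ((χ && (φ || φ)) <-> (ψ -> ψ))) -> !(((ψ <-> χ) || ψ) <-> (χ || ψ))) = 0 || 3/4 = 3/4

3/4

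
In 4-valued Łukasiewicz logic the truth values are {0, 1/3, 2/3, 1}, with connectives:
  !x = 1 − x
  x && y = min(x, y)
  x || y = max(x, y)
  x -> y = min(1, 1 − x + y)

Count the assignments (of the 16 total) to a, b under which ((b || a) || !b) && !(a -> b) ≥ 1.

a = 0, b = 0 ↦ 0  <
a = 0, b = 1/3 ↦ 0  <
a = 0, b = 2/3 ↦ 0  <
a = 0, b = 1 ↦ 0  <
a = 1/3, b = 0 ↦ 1/3  <
a = 1/3, b = 1/3 ↦ 0  <
a = 1/3, b = 2/3 ↦ 0  <
a = 1/3, b = 1 ↦ 0  <
a = 2/3, b = 0 ↦ 2/3  <
a = 2/3, b = 1/3 ↦ 1/3  <
a = 2/3, b = 2/3 ↦ 0  <
a = 2/3, b = 1 ↦ 0  <
a = 1, b = 0 ↦ 1  ≥
a = 1, b = 1/3 ↦ 2/3  <
a = 1, b = 2/3 ↦ 1/3  <
a = 1, b = 1 ↦ 0  <
So 1 of the 16 assignments meets the threshold.

1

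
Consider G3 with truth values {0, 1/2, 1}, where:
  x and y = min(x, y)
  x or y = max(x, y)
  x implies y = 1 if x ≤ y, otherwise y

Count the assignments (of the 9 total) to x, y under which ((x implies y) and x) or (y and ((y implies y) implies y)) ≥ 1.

3

x = 0, y = 0 ↦ 0  <
x = 0, y = 1/2 ↦ 1/2  <
x = 0, y = 1 ↦ 1  ≥
x = 1/2, y = 0 ↦ 0  <
x = 1/2, y = 1/2 ↦ 1/2  <
x = 1/2, y = 1 ↦ 1  ≥
x = 1, y = 0 ↦ 0  <
x = 1, y = 1/2 ↦ 1/2  <
x = 1, y = 1 ↦ 1  ≥
So 3 of the 9 assignments meet the threshold.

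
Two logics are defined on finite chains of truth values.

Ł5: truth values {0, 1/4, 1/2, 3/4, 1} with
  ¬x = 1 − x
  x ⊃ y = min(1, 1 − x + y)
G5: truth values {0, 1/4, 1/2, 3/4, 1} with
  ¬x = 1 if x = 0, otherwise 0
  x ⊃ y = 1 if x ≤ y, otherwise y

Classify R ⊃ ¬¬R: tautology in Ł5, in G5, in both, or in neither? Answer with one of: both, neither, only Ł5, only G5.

In Ł5: every assignment gives 1 — tautology.
In G5: every assignment gives 1 — tautology.

both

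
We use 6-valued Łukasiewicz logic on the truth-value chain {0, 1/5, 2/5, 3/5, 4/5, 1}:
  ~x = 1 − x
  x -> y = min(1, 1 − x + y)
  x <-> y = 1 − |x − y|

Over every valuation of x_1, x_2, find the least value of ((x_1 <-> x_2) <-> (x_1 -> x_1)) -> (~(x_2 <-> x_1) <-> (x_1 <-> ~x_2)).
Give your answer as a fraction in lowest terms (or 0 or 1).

1/5

Take x_1 = 2/5, x_2 = 2/5:
x_1 <-> x_2 = 2/5 <-> 2/5 = 1
x_1 -> x_1 = 2/5 -> 2/5 = 1
(x_1 <-> x_2) <-> (x_1 -> x_1) = 1 <-> 1 = 1
x_2 <-> x_1 = 2/5 <-> 2/5 = 1
~(x_2 <-> x_1) = ~1 = 0
~x_2 = ~2/5 = 3/5
x_1 <-> ~x_2 = 2/5 <-> 3/5 = 4/5
~(x_2 <-> x_1) <-> (x_1 <-> ~x_2) = 0 <-> 4/5 = 1/5
((x_1 <-> x_2) <-> (x_1 -> x_1)) -> (~(x_2 <-> x_1) <-> (x_1 <-> ~x_2)) = 1 -> 1/5 = 1/5
No assignment yields a value below 1/5, so this is the minimum.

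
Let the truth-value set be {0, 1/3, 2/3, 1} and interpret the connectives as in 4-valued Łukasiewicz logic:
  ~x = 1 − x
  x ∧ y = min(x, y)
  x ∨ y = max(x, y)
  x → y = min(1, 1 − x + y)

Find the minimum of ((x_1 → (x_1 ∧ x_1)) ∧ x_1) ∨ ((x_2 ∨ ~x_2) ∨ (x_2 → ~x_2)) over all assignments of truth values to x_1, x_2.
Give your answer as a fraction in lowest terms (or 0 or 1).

2/3

Take x_1 = 0, x_2 = 2/3:
x_1 ∧ x_1 = 0 ∧ 0 = 0
x_1 → (x_1 ∧ x_1) = 0 → 0 = 1
(x_1 → (x_1 ∧ x_1)) ∧ x_1 = 1 ∧ 0 = 0
~x_2 = ~2/3 = 1/3
x_2 ∨ ~x_2 = 2/3 ∨ 1/3 = 2/3
~x_2 = ~2/3 = 1/3
x_2 → ~x_2 = 2/3 → 1/3 = 2/3
(x_2 ∨ ~x_2) ∨ (x_2 → ~x_2) = 2/3 ∨ 2/3 = 2/3
((x_1 → (x_1 ∧ x_1)) ∧ x_1) ∨ ((x_2 ∨ ~x_2) ∨ (x_2 → ~x_2)) = 0 ∨ 2/3 = 2/3
No assignment yields a value below 2/3, so this is the minimum.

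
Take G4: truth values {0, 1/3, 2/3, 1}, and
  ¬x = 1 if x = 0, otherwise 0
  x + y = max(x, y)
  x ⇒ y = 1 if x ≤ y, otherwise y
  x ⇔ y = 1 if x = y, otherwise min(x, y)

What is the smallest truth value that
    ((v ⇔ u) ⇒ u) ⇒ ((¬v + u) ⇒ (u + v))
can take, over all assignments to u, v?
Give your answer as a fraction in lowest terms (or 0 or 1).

1/3

Take u = 1/3, v = 0:
v ⇔ u = 0 ⇔ 1/3 = 0
(v ⇔ u) ⇒ u = 0 ⇒ 1/3 = 1
¬v = ¬0 = 1
¬v + u = 1 + 1/3 = 1
u + v = 1/3 + 0 = 1/3
(¬v + u) ⇒ (u + v) = 1 ⇒ 1/3 = 1/3
((v ⇔ u) ⇒ u) ⇒ ((¬v + u) ⇒ (u + v)) = 1 ⇒ 1/3 = 1/3
No assignment yields a value below 1/3, so this is the minimum.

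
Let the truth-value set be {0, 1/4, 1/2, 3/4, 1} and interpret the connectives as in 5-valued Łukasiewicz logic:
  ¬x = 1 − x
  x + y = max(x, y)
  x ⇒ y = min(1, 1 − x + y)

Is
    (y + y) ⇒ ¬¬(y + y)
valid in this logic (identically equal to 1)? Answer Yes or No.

y = 0 ↦ 1
y = 1/4 ↦ 1
y = 1/2 ↦ 1
y = 3/4 ↦ 1
y = 1 ↦ 1
Every assignment gives a value ≥ 1.

Yes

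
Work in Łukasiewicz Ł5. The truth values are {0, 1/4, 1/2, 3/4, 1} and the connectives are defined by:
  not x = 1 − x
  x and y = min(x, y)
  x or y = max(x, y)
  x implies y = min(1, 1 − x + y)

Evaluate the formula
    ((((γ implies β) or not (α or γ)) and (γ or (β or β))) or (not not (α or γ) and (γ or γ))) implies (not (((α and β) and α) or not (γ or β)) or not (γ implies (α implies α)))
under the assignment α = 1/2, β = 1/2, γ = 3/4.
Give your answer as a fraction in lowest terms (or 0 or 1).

3/4

γ implies β = 3/4 implies 1/2 = 3/4
α or γ = 1/2 or 3/4 = 3/4
not (α or γ) = not 3/4 = 1/4
(γ implies β) or not (α or γ) = 3/4 or 1/4 = 3/4
β or β = 1/2 or 1/2 = 1/2
γ or (β or β) = 3/4 or 1/2 = 3/4
((γ implies β) or not (α or γ)) and (γ or (β or β)) = 3/4 and 3/4 = 3/4
α or γ = 1/2 or 3/4 = 3/4
not (α or γ) = not 3/4 = 1/4
not not (α or γ) = not 1/4 = 3/4
γ or γ = 3/4 or 3/4 = 3/4
not not (α or γ) and (γ or γ) = 3/4 and 3/4 = 3/4
(((γ implies β) or not (α or γ)) and (γ or (β or β))) or (not not (α or γ) and (γ or γ)) = 3/4 or 3/4 = 3/4
α and β = 1/2 and 1/2 = 1/2
(α and β) and α = 1/2 and 1/2 = 1/2
γ or β = 3/4 or 1/2 = 3/4
not (γ or β) = not 3/4 = 1/4
((α and β) and α) or not (γ or β) = 1/2 or 1/4 = 1/2
not (((α and β) and α) or not (γ or β)) = not 1/2 = 1/2
α implies α = 1/2 implies 1/2 = 1
γ implies (α implies α) = 3/4 implies 1 = 1
not (γ implies (α implies α)) = not 1 = 0
not (((α and β) and α) or not (γ or β)) or not (γ implies (α implies α)) = 1/2 or 0 = 1/2
((((γ implies β) or not (α or γ)) and (γ or (β or β))) or (not not (α or γ) and (γ or γ))) implies (not (((α and β) and α) or not (γ or β)) or not (γ implies (α implies α))) = 3/4 implies 1/2 = 3/4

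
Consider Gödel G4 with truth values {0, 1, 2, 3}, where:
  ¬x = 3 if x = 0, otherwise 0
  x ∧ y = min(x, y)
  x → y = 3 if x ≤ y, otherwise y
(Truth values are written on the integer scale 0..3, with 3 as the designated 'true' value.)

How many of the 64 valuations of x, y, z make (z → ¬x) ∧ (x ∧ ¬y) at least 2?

2

value 3: 1 assignment (counts)
value 2: 1 assignment (counts)
value 1: 1 assignment
value 0: 61 assignments
So 2 of the 64 assignments meet the threshold.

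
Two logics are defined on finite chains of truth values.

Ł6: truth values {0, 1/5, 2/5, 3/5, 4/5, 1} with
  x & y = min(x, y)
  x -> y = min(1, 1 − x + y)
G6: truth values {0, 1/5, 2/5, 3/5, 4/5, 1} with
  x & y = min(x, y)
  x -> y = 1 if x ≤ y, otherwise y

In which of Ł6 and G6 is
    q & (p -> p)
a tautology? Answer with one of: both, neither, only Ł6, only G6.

neither

In Ł6: at p = 0, q = 0 the value is 0 — not a tautology.
In G6: at p = 0, q = 0 the value is 0 — not a tautology.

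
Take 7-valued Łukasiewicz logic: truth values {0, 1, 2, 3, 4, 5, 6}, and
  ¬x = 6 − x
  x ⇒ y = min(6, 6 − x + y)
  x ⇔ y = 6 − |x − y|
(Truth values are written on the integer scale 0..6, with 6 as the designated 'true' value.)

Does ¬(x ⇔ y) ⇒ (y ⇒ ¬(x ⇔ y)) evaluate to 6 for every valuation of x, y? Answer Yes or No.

At x = 5, y = 3, for instance:
x ⇔ y = 5 ⇔ 3 = 4
¬(x ⇔ y) = ¬4 = 2
y ⇒ ¬(x ⇔ y) = 3 ⇒ 2 = 5
¬(x ⇔ y) ⇒ (y ⇒ ¬(x ⇔ y)) = 2 ⇒ 5 = 6
and checking the remaining 48 assignments likewise gives ≥ 6 in every case.

Yes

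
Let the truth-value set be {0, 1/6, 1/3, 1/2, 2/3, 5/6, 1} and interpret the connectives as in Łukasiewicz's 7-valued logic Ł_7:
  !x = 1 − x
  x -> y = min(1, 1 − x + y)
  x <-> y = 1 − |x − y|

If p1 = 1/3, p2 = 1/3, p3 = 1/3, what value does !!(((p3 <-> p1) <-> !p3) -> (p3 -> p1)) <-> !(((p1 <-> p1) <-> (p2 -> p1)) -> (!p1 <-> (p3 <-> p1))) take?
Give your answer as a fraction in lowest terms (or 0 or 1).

p3 <-> p1 = 1/3 <-> 1/3 = 1
!p3 = !1/3 = 2/3
(p3 <-> p1) <-> !p3 = 1 <-> 2/3 = 2/3
p3 -> p1 = 1/3 -> 1/3 = 1
((p3 <-> p1) <-> !p3) -> (p3 -> p1) = 2/3 -> 1 = 1
!(((p3 <-> p1) <-> !p3) -> (p3 -> p1)) = !1 = 0
!!(((p3 <-> p1) <-> !p3) -> (p3 -> p1)) = !0 = 1
p1 <-> p1 = 1/3 <-> 1/3 = 1
p2 -> p1 = 1/3 -> 1/3 = 1
(p1 <-> p1) <-> (p2 -> p1) = 1 <-> 1 = 1
!p1 = !1/3 = 2/3
p3 <-> p1 = 1/3 <-> 1/3 = 1
!p1 <-> (p3 <-> p1) = 2/3 <-> 1 = 2/3
((p1 <-> p1) <-> (p2 -> p1)) -> (!p1 <-> (p3 <-> p1)) = 1 -> 2/3 = 2/3
!(((p1 <-> p1) <-> (p2 -> p1)) -> (!p1 <-> (p3 <-> p1))) = !2/3 = 1/3
!!(((p3 <-> p1) <-> !p3) -> (p3 -> p1)) <-> !(((p1 <-> p1) <-> (p2 -> p1)) -> (!p1 <-> (p3 <-> p1))) = 1 <-> 1/3 = 1/3

1/3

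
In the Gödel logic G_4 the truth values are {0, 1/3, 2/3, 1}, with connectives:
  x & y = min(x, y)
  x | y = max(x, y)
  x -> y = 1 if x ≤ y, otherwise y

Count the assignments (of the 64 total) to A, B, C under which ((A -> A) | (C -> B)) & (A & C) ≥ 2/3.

value 1: 4 assignments (counts)
value 2/3: 12 assignments (counts)
value 1/3: 20 assignments
value 0: 28 assignments
So 16 of the 64 assignments meet the threshold.

16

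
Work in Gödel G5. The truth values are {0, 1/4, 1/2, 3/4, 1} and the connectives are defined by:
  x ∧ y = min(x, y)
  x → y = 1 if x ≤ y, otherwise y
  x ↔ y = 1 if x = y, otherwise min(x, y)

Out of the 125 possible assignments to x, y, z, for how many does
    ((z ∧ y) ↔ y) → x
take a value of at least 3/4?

70

value 1: 55 assignments (counts)
value 3/4: 15 assignments (counts)
value 1/2: 16 assignments
value 1/4: 18 assignments
value 0: 21 assignments
So 70 of the 125 assignments meet the threshold.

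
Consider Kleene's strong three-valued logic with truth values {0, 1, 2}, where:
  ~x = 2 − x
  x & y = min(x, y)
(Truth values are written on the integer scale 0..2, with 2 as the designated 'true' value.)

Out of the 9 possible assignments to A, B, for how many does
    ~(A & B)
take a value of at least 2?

5

A = 0, B = 0 ↦ 2  ≥
A = 0, B = 1 ↦ 2  ≥
A = 0, B = 2 ↦ 2  ≥
A = 1, B = 0 ↦ 2  ≥
A = 1, B = 1 ↦ 1  <
A = 1, B = 2 ↦ 1  <
A = 2, B = 0 ↦ 2  ≥
A = 2, B = 1 ↦ 1  <
A = 2, B = 2 ↦ 0  <
So 5 of the 9 assignments meet the threshold.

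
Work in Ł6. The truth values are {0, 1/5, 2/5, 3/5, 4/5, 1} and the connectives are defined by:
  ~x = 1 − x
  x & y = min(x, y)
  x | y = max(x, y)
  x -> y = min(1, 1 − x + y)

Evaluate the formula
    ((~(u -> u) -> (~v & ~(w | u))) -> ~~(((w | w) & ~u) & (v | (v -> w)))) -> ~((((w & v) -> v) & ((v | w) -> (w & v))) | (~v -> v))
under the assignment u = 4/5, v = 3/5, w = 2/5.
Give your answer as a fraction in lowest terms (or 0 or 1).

4/5

u -> u = 4/5 -> 4/5 = 1
~(u -> u) = ~1 = 0
~v = ~3/5 = 2/5
w | u = 2/5 | 4/5 = 4/5
~(w | u) = ~4/5 = 1/5
~v & ~(w | u) = 2/5 & 1/5 = 1/5
~(u -> u) -> (~v & ~(w | u)) = 0 -> 1/5 = 1
w | w = 2/5 | 2/5 = 2/5
~u = ~4/5 = 1/5
(w | w) & ~u = 2/5 & 1/5 = 1/5
v -> w = 3/5 -> 2/5 = 4/5
v | (v -> w) = 3/5 | 4/5 = 4/5
((w | w) & ~u) & (v | (v -> w)) = 1/5 & 4/5 = 1/5
~(((w | w) & ~u) & (v | (v -> w))) = ~1/5 = 4/5
~~(((w | w) & ~u) & (v | (v -> w))) = ~4/5 = 1/5
(~(u -> u) -> (~v & ~(w | u))) -> ~~(((w | w) & ~u) & (v | (v -> w))) = 1 -> 1/5 = 1/5
w & v = 2/5 & 3/5 = 2/5
(w & v) -> v = 2/5 -> 3/5 = 1
v | w = 3/5 | 2/5 = 3/5
w & v = 2/5 & 3/5 = 2/5
(v | w) -> (w & v) = 3/5 -> 2/5 = 4/5
((w & v) -> v) & ((v | w) -> (w & v)) = 1 & 4/5 = 4/5
~v = ~3/5 = 2/5
~v -> v = 2/5 -> 3/5 = 1
(((w & v) -> v) & ((v | w) -> (w & v))) | (~v -> v) = 4/5 | 1 = 1
~((((w & v) -> v) & ((v | w) -> (w & v))) | (~v -> v)) = ~1 = 0
((~(u -> u) -> (~v & ~(w | u))) -> ~~(((w | w) & ~u) & (v | (v -> w)))) -> ~((((w & v) -> v) & ((v | w) -> (w & v))) | (~v -> v)) = 1/5 -> 0 = 4/5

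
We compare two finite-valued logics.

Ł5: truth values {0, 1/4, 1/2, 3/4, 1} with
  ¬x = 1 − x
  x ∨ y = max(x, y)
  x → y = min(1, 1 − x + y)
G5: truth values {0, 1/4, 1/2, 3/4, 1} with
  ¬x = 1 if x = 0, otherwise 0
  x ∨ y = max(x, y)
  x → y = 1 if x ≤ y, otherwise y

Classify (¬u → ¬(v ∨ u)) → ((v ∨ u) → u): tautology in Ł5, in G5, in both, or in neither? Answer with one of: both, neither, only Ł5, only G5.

In Ł5: every assignment gives 1 — tautology.
In G5: at u = 1/4, v = 1/2 the value is 1/4 — not a tautology.

only Ł5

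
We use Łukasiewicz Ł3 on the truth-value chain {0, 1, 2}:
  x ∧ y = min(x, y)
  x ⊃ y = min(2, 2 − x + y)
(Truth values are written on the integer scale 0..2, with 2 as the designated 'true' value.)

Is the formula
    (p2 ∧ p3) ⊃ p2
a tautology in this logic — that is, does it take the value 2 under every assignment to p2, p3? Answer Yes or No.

p2 = 0, p3 = 0 ↦ 2
p2 = 0, p3 = 1 ↦ 2
p2 = 0, p3 = 2 ↦ 2
p2 = 1, p3 = 0 ↦ 2
p2 = 1, p3 = 1 ↦ 2
p2 = 1, p3 = 2 ↦ 2
p2 = 2, p3 = 0 ↦ 2
p2 = 2, p3 = 1 ↦ 2
p2 = 2, p3 = 2 ↦ 2
Every assignment gives a value ≥ 2.

Yes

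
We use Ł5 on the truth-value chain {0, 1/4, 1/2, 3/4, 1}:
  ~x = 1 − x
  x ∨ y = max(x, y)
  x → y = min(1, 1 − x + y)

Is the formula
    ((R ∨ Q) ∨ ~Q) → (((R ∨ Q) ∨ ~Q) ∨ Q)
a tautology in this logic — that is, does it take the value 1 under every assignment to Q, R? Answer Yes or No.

At Q = 0, R = 1/2, for instance:
R ∨ Q = 1/2 ∨ 0 = 1/2
~Q = ~0 = 1
(R ∨ Q) ∨ ~Q = 1/2 ∨ 1 = 1
((R ∨ Q) ∨ ~Q) ∨ Q = 1 ∨ 0 = 1
((R ∨ Q) ∨ ~Q) → (((R ∨ Q) ∨ ~Q) ∨ Q) = 1 → 1 = 1
and checking the remaining 24 assignments likewise gives ≥ 1 in every case.

Yes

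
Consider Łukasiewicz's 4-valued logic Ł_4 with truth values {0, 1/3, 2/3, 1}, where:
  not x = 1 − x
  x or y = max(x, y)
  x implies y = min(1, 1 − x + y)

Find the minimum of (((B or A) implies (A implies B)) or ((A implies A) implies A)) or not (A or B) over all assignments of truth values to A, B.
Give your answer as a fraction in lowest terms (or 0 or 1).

2/3

Take A = 2/3, B = 0:
B or A = 0 or 2/3 = 2/3
A implies B = 2/3 implies 0 = 1/3
(B or A) implies (A implies B) = 2/3 implies 1/3 = 2/3
A implies A = 2/3 implies 2/3 = 1
(A implies A) implies A = 1 implies 2/3 = 2/3
((B or A) implies (A implies B)) or ((A implies A) implies A) = 2/3 or 2/3 = 2/3
A or B = 2/3 or 0 = 2/3
not (A or B) = not 2/3 = 1/3
(((B or A) implies (A implies B)) or ((A implies A) implies A)) or not (A or B) = 2/3 or 1/3 = 2/3
No assignment yields a value below 2/3, so this is the minimum.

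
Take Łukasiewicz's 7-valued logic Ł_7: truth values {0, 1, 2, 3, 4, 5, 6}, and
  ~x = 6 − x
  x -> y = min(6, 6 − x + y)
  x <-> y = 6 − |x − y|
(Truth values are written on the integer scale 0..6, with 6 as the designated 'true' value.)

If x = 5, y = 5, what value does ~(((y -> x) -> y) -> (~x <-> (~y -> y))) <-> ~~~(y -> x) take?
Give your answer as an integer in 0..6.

y -> x = 5 -> 5 = 6
(y -> x) -> y = 6 -> 5 = 5
~x = ~5 = 1
~y = ~5 = 1
~y -> y = 1 -> 5 = 6
~x <-> (~y -> y) = 1 <-> 6 = 1
((y -> x) -> y) -> (~x <-> (~y -> y)) = 5 -> 1 = 2
~(((y -> x) -> y) -> (~x <-> (~y -> y))) = ~2 = 4
y -> x = 5 -> 5 = 6
~(y -> x) = ~6 = 0
~~(y -> x) = ~0 = 6
~~~(y -> x) = ~6 = 0
~(((y -> x) -> y) -> (~x <-> (~y -> y))) <-> ~~~(y -> x) = 4 <-> 0 = 2

2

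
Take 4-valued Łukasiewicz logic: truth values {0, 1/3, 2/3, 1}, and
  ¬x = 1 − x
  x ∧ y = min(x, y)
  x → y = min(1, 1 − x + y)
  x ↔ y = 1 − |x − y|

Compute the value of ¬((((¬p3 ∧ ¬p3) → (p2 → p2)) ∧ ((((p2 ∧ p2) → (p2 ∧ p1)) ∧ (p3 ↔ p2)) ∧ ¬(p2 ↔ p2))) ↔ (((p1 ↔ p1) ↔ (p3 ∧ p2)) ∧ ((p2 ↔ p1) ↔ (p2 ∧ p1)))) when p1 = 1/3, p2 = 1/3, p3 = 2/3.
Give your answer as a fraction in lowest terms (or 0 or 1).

1/3

¬p3 = ¬2/3 = 1/3
¬p3 = ¬2/3 = 1/3
¬p3 ∧ ¬p3 = 1/3 ∧ 1/3 = 1/3
p2 → p2 = 1/3 → 1/3 = 1
(¬p3 ∧ ¬p3) → (p2 → p2) = 1/3 → 1 = 1
p2 ∧ p2 = 1/3 ∧ 1/3 = 1/3
p2 ∧ p1 = 1/3 ∧ 1/3 = 1/3
(p2 ∧ p2) → (p2 ∧ p1) = 1/3 → 1/3 = 1
p3 ↔ p2 = 2/3 ↔ 1/3 = 2/3
((p2 ∧ p2) → (p2 ∧ p1)) ∧ (p3 ↔ p2) = 1 ∧ 2/3 = 2/3
p2 ↔ p2 = 1/3 ↔ 1/3 = 1
¬(p2 ↔ p2) = ¬1 = 0
(((p2 ∧ p2) → (p2 ∧ p1)) ∧ (p3 ↔ p2)) ∧ ¬(p2 ↔ p2) = 2/3 ∧ 0 = 0
((¬p3 ∧ ¬p3) → (p2 → p2)) ∧ ((((p2 ∧ p2) → (p2 ∧ p1)) ∧ (p3 ↔ p2)) ∧ ¬(p2 ↔ p2)) = 1 ∧ 0 = 0
p1 ↔ p1 = 1/3 ↔ 1/3 = 1
p3 ∧ p2 = 2/3 ∧ 1/3 = 1/3
(p1 ↔ p1) ↔ (p3 ∧ p2) = 1 ↔ 1/3 = 1/3
p2 ↔ p1 = 1/3 ↔ 1/3 = 1
p2 ∧ p1 = 1/3 ∧ 1/3 = 1/3
(p2 ↔ p1) ↔ (p2 ∧ p1) = 1 ↔ 1/3 = 1/3
((p1 ↔ p1) ↔ (p3 ∧ p2)) ∧ ((p2 ↔ p1) ↔ (p2 ∧ p1)) = 1/3 ∧ 1/3 = 1/3
(((¬p3 ∧ ¬p3) → (p2 → p2)) ∧ ((((p2 ∧ p2) → (p2 ∧ p1)) ∧ (p3 ↔ p2)) ∧ ¬(p2 ↔ p2))) ↔ (((p1 ↔ p1) ↔ (p3 ∧ p2)) ∧ ((p2 ↔ p1) ↔ (p2 ∧ p1))) = 0 ↔ 1/3 = 2/3
¬((((¬p3 ∧ ¬p3) → (p2 → p2)) ∧ ((((p2 ∧ p2) → (p2 ∧ p1)) ∧ (p3 ↔ p2)) ∧ ¬(p2 ↔ p2))) ↔ (((p1 ↔ p1) ↔ (p3 ∧ p2)) ∧ ((p2 ↔ p1) ↔ (p2 ∧ p1)))) = ¬2/3 = 1/3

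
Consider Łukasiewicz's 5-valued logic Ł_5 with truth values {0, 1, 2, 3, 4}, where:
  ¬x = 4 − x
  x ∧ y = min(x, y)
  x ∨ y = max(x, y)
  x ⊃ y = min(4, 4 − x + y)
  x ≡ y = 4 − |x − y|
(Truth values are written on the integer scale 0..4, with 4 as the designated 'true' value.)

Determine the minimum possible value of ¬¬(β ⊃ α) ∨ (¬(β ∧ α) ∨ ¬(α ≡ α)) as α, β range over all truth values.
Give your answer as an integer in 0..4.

Take α = 2, β = 4:
β ⊃ α = 4 ⊃ 2 = 2
¬(β ⊃ α) = ¬2 = 2
¬¬(β ⊃ α) = ¬2 = 2
β ∧ α = 4 ∧ 2 = 2
¬(β ∧ α) = ¬2 = 2
α ≡ α = 2 ≡ 2 = 4
¬(α ≡ α) = ¬4 = 0
¬(β ∧ α) ∨ ¬(α ≡ α) = 2 ∨ 0 = 2
¬¬(β ⊃ α) ∨ (¬(β ∧ α) ∨ ¬(α ≡ α)) = 2 ∨ 2 = 2
No assignment yields a value below 2, so this is the minimum.

2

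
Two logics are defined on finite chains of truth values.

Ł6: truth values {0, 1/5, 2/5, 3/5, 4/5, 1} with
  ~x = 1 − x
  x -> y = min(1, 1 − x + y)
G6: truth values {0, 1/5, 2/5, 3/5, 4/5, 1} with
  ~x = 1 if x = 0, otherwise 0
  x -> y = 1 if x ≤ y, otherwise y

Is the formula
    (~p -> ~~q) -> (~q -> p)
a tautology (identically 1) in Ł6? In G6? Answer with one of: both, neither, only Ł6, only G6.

only Ł6

In Ł6: every assignment gives 1 — tautology.
In G6: at p = 1/5, q = 0 the value is 1/5 — not a tautology.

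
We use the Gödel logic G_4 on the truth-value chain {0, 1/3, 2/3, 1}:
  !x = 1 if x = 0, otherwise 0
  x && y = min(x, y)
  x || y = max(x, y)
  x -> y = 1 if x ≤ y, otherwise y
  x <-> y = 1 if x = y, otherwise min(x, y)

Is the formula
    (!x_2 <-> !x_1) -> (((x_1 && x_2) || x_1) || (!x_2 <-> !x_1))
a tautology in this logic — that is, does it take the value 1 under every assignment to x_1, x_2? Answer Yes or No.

Yes

x_1 = 0, x_2 = 0 ↦ 1
x_1 = 0, x_2 = 1/3 ↦ 1
x_1 = 0, x_2 = 2/3 ↦ 1
x_1 = 0, x_2 = 1 ↦ 1
x_1 = 1/3, x_2 = 0 ↦ 1
x_1 = 1/3, x_2 = 1/3 ↦ 1
x_1 = 1/3, x_2 = 2/3 ↦ 1
x_1 = 1/3, x_2 = 1 ↦ 1
x_1 = 2/3, x_2 = 0 ↦ 1
x_1 = 2/3, x_2 = 1/3 ↦ 1
x_1 = 2/3, x_2 = 2/3 ↦ 1
x_1 = 2/3, x_2 = 1 ↦ 1
x_1 = 1, x_2 = 0 ↦ 1
x_1 = 1, x_2 = 1/3 ↦ 1
x_1 = 1, x_2 = 2/3 ↦ 1
x_1 = 1, x_2 = 1 ↦ 1
Every assignment gives a value ≥ 1.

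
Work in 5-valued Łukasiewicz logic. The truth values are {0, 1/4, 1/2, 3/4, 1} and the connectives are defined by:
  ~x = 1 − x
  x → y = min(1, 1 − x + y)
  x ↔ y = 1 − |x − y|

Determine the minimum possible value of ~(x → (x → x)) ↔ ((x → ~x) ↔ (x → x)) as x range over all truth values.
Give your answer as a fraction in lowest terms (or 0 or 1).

Take x = 0:
x → x = 0 → 0 = 1
x → (x → x) = 0 → 1 = 1
~(x → (x → x)) = ~1 = 0
~x = ~0 = 1
x → ~x = 0 → 1 = 1
x → x = 0 → 0 = 1
(x → ~x) ↔ (x → x) = 1 ↔ 1 = 1
~(x → (x → x)) ↔ ((x → ~x) ↔ (x → x)) = 0 ↔ 1 = 0
No assignment yields a value below 0, so this is the minimum.

0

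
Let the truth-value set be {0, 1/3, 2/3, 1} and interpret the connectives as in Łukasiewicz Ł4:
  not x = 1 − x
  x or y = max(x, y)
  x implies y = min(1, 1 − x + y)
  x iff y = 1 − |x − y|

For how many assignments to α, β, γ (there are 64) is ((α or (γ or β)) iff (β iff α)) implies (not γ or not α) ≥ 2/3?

value 1: 46 assignments (counts)
value 2/3: 13 assignments (counts)
value 1/3: 4 assignments
value 0: 1 assignment
So 59 of the 64 assignments meet the threshold.

59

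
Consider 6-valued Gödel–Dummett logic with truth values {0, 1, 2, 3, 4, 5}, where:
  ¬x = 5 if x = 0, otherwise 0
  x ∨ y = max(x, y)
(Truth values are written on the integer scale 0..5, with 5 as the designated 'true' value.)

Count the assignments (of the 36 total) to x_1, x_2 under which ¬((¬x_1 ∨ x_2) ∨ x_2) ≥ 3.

5

value 5: 5 assignments (counts)
value 0: 31 assignments
So 5 of the 36 assignments meet the threshold.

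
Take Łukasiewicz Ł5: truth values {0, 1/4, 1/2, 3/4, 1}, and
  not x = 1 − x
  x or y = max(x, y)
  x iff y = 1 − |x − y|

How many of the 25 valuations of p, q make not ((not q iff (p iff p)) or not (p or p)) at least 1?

1

value 1: 1 assignment (counts)
value 3/4: 3 assignments
value 1/2: 5 assignments
value 1/4: 7 assignments
value 0: 9 assignments
So 1 of the 25 assignments meets the threshold.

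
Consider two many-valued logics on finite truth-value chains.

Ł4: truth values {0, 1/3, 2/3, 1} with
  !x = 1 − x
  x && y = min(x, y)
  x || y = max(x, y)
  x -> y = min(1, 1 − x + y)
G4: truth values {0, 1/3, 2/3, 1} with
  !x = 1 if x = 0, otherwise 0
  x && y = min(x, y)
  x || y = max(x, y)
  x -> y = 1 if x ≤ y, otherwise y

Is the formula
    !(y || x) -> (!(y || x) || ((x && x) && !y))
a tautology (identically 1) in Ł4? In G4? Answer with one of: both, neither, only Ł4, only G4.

both

In Ł4: every assignment gives 1 — tautology.
In G4: every assignment gives 1 — tautology.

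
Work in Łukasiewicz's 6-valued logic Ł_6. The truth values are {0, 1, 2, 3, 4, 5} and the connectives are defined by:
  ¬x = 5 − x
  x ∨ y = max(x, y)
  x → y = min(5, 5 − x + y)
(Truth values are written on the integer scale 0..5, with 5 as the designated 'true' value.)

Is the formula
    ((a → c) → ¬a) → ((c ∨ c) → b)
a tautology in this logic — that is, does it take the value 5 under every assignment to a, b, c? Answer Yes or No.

Counterexample: take a = 0, b = 0, c = 1.
a → c = 0 → 1 = 5
¬a = ¬0 = 5
(a → c) → ¬a = 5 → 5 = 5
c ∨ c = 1 ∨ 1 = 1
(c ∨ c) → b = 1 → 0 = 4
((a → c) → ¬a) → ((c ∨ c) → b) = 5 → 4 = 4
This gives 4 ≠ 5.

No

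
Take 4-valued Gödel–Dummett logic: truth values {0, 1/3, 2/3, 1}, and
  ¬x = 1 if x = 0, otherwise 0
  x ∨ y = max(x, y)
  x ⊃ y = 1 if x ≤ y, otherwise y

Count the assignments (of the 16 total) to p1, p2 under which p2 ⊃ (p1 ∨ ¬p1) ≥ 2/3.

14

p1 = 0, p2 = 0 ↦ 1  ≥
p1 = 0, p2 = 1/3 ↦ 1  ≥
p1 = 0, p2 = 2/3 ↦ 1  ≥
p1 = 0, p2 = 1 ↦ 1  ≥
p1 = 1/3, p2 = 0 ↦ 1  ≥
p1 = 1/3, p2 = 1/3 ↦ 1  ≥
p1 = 1/3, p2 = 2/3 ↦ 1/3  <
p1 = 1/3, p2 = 1 ↦ 1/3  <
p1 = 2/3, p2 = 0 ↦ 1  ≥
p1 = 2/3, p2 = 1/3 ↦ 1  ≥
p1 = 2/3, p2 = 2/3 ↦ 1  ≥
p1 = 2/3, p2 = 1 ↦ 2/3  ≥
p1 = 1, p2 = 0 ↦ 1  ≥
p1 = 1, p2 = 1/3 ↦ 1  ≥
p1 = 1, p2 = 2/3 ↦ 1  ≥
p1 = 1, p2 = 1 ↦ 1  ≥
So 14 of the 16 assignments meet the threshold.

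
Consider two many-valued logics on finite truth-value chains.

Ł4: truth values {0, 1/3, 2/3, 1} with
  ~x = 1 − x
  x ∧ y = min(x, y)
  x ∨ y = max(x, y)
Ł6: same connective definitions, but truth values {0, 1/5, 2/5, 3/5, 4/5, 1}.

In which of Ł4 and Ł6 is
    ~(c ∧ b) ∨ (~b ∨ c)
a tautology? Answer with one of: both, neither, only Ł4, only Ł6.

neither

In Ł4: at b = 1/3, c = 1/3 the value is 2/3 — not a tautology.
In Ł6: at b = 1/5, c = 1/5 the value is 4/5 — not a tautology.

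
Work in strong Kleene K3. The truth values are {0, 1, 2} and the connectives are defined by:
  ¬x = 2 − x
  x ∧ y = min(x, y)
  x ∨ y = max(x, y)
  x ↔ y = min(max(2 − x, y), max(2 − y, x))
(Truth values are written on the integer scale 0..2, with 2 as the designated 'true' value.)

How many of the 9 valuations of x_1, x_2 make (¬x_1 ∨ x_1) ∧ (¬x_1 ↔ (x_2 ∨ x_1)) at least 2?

1

x_1 = 0, x_2 = 0 ↦ 0  <
x_1 = 0, x_2 = 1 ↦ 1  <
x_1 = 0, x_2 = 2 ↦ 2  ≥
x_1 = 1, x_2 = 0 ↦ 1  <
x_1 = 1, x_2 = 1 ↦ 1  <
x_1 = 1, x_2 = 2 ↦ 1  <
x_1 = 2, x_2 = 0 ↦ 0  <
x_1 = 2, x_2 = 1 ↦ 0  <
x_1 = 2, x_2 = 2 ↦ 0  <
So 1 of the 9 assignments meets the threshold.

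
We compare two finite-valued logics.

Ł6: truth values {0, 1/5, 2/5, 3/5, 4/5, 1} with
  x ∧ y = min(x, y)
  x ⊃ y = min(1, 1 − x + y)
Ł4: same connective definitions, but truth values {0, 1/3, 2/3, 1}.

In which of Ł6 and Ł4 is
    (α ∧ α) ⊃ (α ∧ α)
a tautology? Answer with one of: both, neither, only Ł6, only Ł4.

In Ł6: every assignment gives 1 — tautology.
In Ł4: every assignment gives 1 — tautology.

both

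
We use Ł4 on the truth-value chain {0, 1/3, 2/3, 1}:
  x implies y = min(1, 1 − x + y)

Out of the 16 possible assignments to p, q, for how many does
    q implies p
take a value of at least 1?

10

p = 0, q = 0 ↦ 1  ≥
p = 0, q = 1/3 ↦ 2/3  <
p = 0, q = 2/3 ↦ 1/3  <
p = 0, q = 1 ↦ 0  <
p = 1/3, q = 0 ↦ 1  ≥
p = 1/3, q = 1/3 ↦ 1  ≥
p = 1/3, q = 2/3 ↦ 2/3  <
p = 1/3, q = 1 ↦ 1/3  <
p = 2/3, q = 0 ↦ 1  ≥
p = 2/3, q = 1/3 ↦ 1  ≥
p = 2/3, q = 2/3 ↦ 1  ≥
p = 2/3, q = 1 ↦ 2/3  <
p = 1, q = 0 ↦ 1  ≥
p = 1, q = 1/3 ↦ 1  ≥
p = 1, q = 2/3 ↦ 1  ≥
p = 1, q = 1 ↦ 1  ≥
So 10 of the 16 assignments meet the threshold.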